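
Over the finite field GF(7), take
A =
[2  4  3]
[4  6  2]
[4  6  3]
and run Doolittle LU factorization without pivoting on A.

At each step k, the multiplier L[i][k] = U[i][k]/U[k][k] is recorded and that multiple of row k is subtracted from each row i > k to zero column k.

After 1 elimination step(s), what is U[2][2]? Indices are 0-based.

k=0: U[0][0]=2
  eliminate (1,0): mult=2, new row 1: (0, 5, 3); set L[1][0]=2
  eliminate (2,0): mult=2, new row 2: (0, 5, 4); set L[2][0]=2

U[2][2] = 4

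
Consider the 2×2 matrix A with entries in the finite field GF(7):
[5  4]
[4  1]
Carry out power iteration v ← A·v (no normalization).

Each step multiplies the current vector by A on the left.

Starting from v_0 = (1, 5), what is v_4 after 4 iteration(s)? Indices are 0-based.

v_4 = (5, 5)

v_0 = (1, 5).
v_1 = A·v_0 = (4, 2).
v_2 = A·v_1 = (0, 4).
v_3 = A·v_2 = (2, 4).
v_4 = A·v_3 = (5, 5).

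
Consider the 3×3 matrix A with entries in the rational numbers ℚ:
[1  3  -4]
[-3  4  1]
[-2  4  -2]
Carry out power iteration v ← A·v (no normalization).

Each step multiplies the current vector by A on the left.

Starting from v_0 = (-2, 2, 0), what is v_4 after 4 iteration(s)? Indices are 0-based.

v_4 = (112, 986, 516)

v_0 = (-2, 2, 0).
v_1 = A·v_0 = (4, 14, 12).
v_2 = A·v_1 = (-2, 56, 24).
v_3 = A·v_2 = (70, 254, 180).
v_4 = A·v_3 = (112, 986, 516).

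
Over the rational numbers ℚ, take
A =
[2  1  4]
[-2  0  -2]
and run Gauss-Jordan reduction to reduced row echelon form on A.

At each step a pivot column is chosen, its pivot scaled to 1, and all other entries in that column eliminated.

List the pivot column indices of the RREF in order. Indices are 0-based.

pivot columns: 0, 1

pivot(0,0)=2: scale R0 → (1, 1/2, 2)
  clear (1,0): R1 −= (-2)R0 → (0, 1, 2)
pivot(1,1)=1: scale R1 → (0, 1, 2)
  clear (0,1): R0 −= (1/2)R1 → (1, 0, 1)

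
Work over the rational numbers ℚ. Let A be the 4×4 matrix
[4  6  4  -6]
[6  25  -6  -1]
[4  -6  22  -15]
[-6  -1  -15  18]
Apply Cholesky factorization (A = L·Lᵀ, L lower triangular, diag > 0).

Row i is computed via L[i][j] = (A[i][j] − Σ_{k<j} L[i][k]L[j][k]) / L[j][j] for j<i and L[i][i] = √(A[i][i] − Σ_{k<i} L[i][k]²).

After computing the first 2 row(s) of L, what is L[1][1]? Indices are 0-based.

L[1][1] = 4

Step 1: L[0][0] = √(4) = 2.
  L[1][0] = (6) / L[0][0] = 3.
Step 2: L[1][1] = √(16) = 4.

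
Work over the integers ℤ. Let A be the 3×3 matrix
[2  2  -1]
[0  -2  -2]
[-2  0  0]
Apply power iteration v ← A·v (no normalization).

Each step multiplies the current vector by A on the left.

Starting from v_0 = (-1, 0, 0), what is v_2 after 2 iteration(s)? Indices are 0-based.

v_2 = (-6, -4, 4)

v_0 = (-1, 0, 0).
v_1 = A·v_0 = (-2, 0, 2).
v_2 = A·v_1 = (-6, -4, 4).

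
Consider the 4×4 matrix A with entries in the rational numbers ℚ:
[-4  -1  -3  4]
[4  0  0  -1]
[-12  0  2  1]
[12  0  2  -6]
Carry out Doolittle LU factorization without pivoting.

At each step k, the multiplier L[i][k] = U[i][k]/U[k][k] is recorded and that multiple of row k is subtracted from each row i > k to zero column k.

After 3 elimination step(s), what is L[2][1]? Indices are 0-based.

L[2][1] = -3

k=0: U[0][0]=-4
  eliminate (1,0): mult=-1, new row 1: (0, -1, -3, 3); set L[1][0]=-1
  eliminate (2,0): mult=3, new row 2: (0, 3, 11, -11); set L[2][0]=3
  eliminate (3,0): mult=-3, new row 3: (0, -3, -7, 6); set L[3][0]=-3
k=1: U[1][1]=-1
  eliminate (2,1): mult=-3, new row 2: (0, 0, 2, -2); set L[2][1]=-3
  eliminate (3,1): mult=3, new row 3: (0, 0, 2, -3); set L[3][1]=3
k=2: U[2][2]=2
  eliminate (3,2): mult=1, new row 3: (0, 0, 0, -1); set L[3][2]=1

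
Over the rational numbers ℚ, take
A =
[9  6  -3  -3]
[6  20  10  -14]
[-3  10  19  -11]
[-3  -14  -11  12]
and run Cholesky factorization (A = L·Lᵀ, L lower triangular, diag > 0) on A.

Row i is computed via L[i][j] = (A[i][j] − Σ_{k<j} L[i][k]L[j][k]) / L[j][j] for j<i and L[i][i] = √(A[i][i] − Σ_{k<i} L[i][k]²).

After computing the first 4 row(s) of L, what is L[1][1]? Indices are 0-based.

L[1][1] = 4

Step 1: L[0][0] = √(9) = 3.
  L[1][0] = (6) / L[0][0] = 2.
Step 2: L[1][1] = √(16) = 4.
  L[2][0] = (-3) / L[0][0] = -1.
  L[2][1] = (12) / L[1][1] = 3.
Step 3: L[2][2] = √(9) = 3.
  L[3][0] = (-3) / L[0][0] = -1.
  L[3][1] = (-12) / L[1][1] = -3.
  L[3][2] = (-3) / L[2][2] = -1.
Step 4: L[3][3] = √(1) = 1.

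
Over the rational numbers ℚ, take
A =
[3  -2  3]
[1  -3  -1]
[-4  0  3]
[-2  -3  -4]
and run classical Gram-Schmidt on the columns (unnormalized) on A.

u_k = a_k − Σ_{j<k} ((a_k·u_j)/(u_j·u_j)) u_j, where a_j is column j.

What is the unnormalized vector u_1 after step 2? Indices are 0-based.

u_1 = (-17/10, -29/10, -2/5, -16/5)

Step 1: u_0 = a_0 = (3, 1, -4, -2).
Step 2: u_1 = a_1 − (-1/10)·u_0 = (-17/10, -29/10, -2/5, -16/5).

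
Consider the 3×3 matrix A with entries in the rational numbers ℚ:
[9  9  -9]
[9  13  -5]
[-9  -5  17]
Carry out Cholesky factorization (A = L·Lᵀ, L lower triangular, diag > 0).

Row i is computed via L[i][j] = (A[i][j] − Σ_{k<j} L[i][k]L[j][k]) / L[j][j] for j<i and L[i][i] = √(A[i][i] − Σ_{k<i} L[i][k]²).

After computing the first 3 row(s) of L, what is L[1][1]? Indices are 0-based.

Step 1: L[0][0] = √(9) = 3.
  L[1][0] = (9) / L[0][0] = 3.
Step 2: L[1][1] = √(4) = 2.
  L[2][0] = (-9) / L[0][0] = -3.
  L[2][1] = (4) / L[1][1] = 2.
Step 3: L[2][2] = √(4) = 2.

L[1][1] = 2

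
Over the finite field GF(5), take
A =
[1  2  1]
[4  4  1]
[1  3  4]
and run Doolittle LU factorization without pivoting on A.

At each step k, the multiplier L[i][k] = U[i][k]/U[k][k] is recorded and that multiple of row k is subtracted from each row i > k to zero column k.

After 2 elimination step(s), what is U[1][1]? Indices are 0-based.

[col 0] pivot 1
  R1 -= 4*R0 → (0, 1, 2)  (L[1][0] := 4)
  R2 -= 1*R0 → (0, 1, 3)  (L[2][0] := 1)
[col 1] pivot 1
  R2 -= 1*R1 → (0, 0, 1)  (L[2][1] := 1)

U[1][1] = 1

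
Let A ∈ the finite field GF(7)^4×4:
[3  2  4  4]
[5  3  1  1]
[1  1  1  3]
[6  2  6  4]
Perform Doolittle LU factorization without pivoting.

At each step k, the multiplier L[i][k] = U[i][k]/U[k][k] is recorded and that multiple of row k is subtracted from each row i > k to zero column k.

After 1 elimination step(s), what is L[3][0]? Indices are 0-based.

L[3][0] = 2

k=0: U[0][0]=3
  eliminate (1,0): mult=4, new row 1: (0, 2, 6, 6); set L[1][0]=4
  eliminate (2,0): mult=5, new row 2: (0, 5, 2, 4); set L[2][0]=5
  eliminate (3,0): mult=2, new row 3: (0, 5, 5, 3); set L[3][0]=2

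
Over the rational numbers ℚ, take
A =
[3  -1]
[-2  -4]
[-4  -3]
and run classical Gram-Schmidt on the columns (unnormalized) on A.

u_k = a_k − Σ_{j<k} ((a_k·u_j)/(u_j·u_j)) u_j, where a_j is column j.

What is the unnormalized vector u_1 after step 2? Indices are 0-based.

Step 1: u_0 = a_0 = (3, -2, -4).
Step 2: u_1 = a_1 − (17/29)·u_0 = (-80/29, -82/29, -19/29).

u_1 = (-80/29, -82/29, -19/29)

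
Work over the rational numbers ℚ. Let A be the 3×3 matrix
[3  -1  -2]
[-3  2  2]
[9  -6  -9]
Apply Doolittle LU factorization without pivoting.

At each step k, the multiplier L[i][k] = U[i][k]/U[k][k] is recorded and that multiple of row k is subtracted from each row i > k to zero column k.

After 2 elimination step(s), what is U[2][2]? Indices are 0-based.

k=0: U[0][0]=3
  eliminate (1,0): mult=-1, new row 1: (0, 1, 0); set L[1][0]=-1
  eliminate (2,0): mult=3, new row 2: (0, -3, -3); set L[2][0]=3
k=1: U[1][1]=1
  eliminate (2,1): mult=-3, new row 2: (0, 0, -3); set L[2][1]=-3

U[2][2] = -3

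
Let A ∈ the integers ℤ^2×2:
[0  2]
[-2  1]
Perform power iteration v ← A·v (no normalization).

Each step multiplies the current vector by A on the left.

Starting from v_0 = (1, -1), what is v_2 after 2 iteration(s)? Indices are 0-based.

v_0 = (1, -1).
v_1 = A·v_0 = (-2, -3).
v_2 = A·v_1 = (-6, 1).

v_2 = (-6, 1)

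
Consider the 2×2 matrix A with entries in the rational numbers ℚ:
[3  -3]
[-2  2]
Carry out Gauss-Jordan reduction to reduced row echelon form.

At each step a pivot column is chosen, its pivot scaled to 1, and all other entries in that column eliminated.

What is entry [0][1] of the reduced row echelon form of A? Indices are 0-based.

M[0][1] = -1

step 1: normalize row 0 (÷3) = (1, -1)
  row 1: subtract -2×row0 = (0, 0)
skip col 1 (zero from row 1)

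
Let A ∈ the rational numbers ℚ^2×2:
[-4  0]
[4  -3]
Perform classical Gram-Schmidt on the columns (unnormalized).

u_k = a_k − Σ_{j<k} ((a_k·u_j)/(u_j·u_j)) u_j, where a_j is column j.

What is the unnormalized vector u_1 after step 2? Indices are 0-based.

Step 1: u_0 = a_0 = (-4, 4).
Step 2: u_1 = a_1 − (-3/8)·u_0 = (-3/2, -3/2).

u_1 = (-3/2, -3/2)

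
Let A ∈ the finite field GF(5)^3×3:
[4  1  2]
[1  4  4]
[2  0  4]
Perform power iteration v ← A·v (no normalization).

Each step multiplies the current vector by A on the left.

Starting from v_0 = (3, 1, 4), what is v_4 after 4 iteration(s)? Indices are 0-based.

v_4 = (4, 3, 3)

v_0 = (3, 1, 4).
v_1 = A·v_0 = (1, 3, 2).
v_2 = A·v_1 = (1, 1, 0).
v_3 = A·v_2 = (0, 0, 2).
v_4 = A·v_3 = (4, 3, 3).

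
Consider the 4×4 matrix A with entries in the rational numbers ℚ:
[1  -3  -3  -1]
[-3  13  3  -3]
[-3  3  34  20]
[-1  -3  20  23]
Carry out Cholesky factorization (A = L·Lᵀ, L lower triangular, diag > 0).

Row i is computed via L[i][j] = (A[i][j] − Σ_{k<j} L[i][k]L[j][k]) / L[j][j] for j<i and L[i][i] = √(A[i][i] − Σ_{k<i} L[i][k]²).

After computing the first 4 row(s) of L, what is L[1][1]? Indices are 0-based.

L[1][1] = 2

Step 1: L[0][0] = √(1) = 1.
  L[1][0] = (-3) / L[0][0] = -3.
Step 2: L[1][1] = √(4) = 2.
  L[2][0] = (-3) / L[0][0] = -3.
  L[2][1] = (-6) / L[1][1] = -3.
Step 3: L[2][2] = √(16) = 4.
  L[3][0] = (-1) / L[0][0] = -1.
  L[3][1] = (-6) / L[1][1] = -3.
  L[3][2] = (8) / L[2][2] = 2.
Step 4: L[3][3] = √(9) = 3.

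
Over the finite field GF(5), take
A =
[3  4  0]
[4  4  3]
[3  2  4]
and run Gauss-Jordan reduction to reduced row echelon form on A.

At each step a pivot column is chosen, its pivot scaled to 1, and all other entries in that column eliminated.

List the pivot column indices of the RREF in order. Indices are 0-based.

pivot columns: 0, 1, 2

[1] R0 /= 3  ⇒  (1, 3, 0)
     R1 -= 4·R0  ⇒  (0, 2, 3)
     R2 -= 3·R0  ⇒  (0, 3, 4)
[2] R1 /= 2  ⇒  (0, 1, 4)
     R0 -= 3·R1  ⇒  (1, 0, 3)
     R2 -= 3·R1  ⇒  (0, 0, 2)
[3] R2 /= 2  ⇒  (0, 0, 1)
     R0 -= 3·R2  ⇒  (1, 0, 0)
     R1 -= 4·R2  ⇒  (0, 1, 0)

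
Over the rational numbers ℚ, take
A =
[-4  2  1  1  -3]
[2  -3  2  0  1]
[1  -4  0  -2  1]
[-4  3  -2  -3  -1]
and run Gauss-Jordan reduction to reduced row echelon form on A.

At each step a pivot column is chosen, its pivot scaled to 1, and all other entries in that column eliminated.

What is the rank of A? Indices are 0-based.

rank = 4

pivot(0,0)=-4: scale R0 → (1, -1/2, -1/4, -1/4, 3/4)
  clear (1,0): R1 −= (2)R0 → (0, -2, 5/2, 1/2, -1/2)
  clear (2,0): R2 −= (1)R0 → (0, -7/2, 1/4, -7/4, 1/4)
  clear (3,0): R3 −= (-4)R0 → (0, 1, -3, -4, 2)
pivot(1,1)=-2: scale R1 → (0, 1, -5/4, -1/4, 1/4)
  clear (0,1): R0 −= (-1/2)R1 → (1, 0, -7/8, -3/8, 7/8)
  clear (2,1): R2 −= (-7/2)R1 → (0, 0, -33/8, -21/8, 9/8)
  clear (3,1): R3 −= (1)R1 → (0, 0, -7/4, -15/4, 7/4)
pivot(2,2)=-33/8: scale R2 → (0, 0, 1, 7/11, -3/11)
  clear (0,2): R0 −= (-7/8)R2 → (1, 0, 0, 2/11, 7/11)
  clear (1,2): R1 −= (-5/4)R2 → (0, 1, 0, 6/11, -1/11)
  clear (3,2): R3 −= (-7/4)R2 → (0, 0, 0, -29/11, 14/11)
pivot(3,3)=-29/11: scale R3 → (0, 0, 0, 1, -14/29)
  clear (0,3): R0 −= (2/11)R3 → (1, 0, 0, 0, 21/29)
  clear (1,3): R1 −= (6/11)R3 → (0, 1, 0, 0, 5/29)
  clear (2,3): R2 −= (7/11)R3 → (0, 0, 1, 0, 1/29)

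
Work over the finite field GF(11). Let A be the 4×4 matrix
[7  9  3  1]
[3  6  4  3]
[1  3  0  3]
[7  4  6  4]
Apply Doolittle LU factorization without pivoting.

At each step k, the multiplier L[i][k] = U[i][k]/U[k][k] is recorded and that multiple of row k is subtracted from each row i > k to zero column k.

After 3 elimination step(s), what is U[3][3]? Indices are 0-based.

k=0: U[0][0]=7
  eliminate (1,0): mult=2, new row 1: (0, 10, 9, 1); set L[1][0]=2
  eliminate (2,0): mult=8, new row 2: (0, 8, 9, 6); set L[2][0]=8
  eliminate (3,0): mult=1, new row 3: (0, 6, 3, 3); set L[3][0]=1
k=1: U[1][1]=10
  eliminate (2,1): mult=3, new row 2: (0, 0, 4, 3); set L[2][1]=3
  eliminate (3,1): mult=5, new row 3: (0, 0, 2, 9); set L[3][1]=5
k=2: U[2][2]=4
  eliminate (3,2): mult=6, new row 3: (0, 0, 0, 2); set L[3][2]=6

U[3][3] = 2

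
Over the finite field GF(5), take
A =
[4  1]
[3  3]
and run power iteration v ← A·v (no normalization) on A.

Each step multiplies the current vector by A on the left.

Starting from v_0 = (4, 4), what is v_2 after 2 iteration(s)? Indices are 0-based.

v_0 = (4, 4).
v_1 = A·v_0 = (0, 4).
v_2 = A·v_1 = (4, 2).

v_2 = (4, 2)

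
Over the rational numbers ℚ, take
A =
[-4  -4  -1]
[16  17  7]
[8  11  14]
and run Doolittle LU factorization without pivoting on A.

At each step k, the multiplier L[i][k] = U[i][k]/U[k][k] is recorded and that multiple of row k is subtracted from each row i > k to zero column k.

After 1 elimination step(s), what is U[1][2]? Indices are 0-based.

U[1][2] = 3

[col 0] pivot -4
  R1 -= -4*R0 → (0, 1, 3)  (L[1][0] := -4)
  R2 -= -2*R0 → (0, 3, 12)  (L[2][0] := -2)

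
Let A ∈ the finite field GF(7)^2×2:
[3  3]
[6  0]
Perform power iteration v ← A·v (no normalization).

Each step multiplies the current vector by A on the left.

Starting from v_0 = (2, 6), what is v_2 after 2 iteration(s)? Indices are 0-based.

v_2 = (3, 4)

v_0 = (2, 6).
v_1 = A·v_0 = (3, 5).
v_2 = A·v_1 = (3, 4).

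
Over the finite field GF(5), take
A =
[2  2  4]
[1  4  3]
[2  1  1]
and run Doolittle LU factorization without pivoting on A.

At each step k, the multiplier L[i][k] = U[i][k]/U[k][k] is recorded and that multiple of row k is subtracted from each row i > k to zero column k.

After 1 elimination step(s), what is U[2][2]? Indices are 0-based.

U[2][2] = 2

[col 0] pivot 2
  R1 -= 3*R0 → (0, 3, 1)  (L[1][0] := 3)
  R2 -= 1*R0 → (0, 4, 2)  (L[2][0] := 1)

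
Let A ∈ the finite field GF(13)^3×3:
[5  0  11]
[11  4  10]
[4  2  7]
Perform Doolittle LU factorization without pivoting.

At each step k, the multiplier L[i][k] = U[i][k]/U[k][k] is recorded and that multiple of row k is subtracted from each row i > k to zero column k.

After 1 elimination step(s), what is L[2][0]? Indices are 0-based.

[col 0] pivot 5
  R1 -= 10*R0 → (0, 4, 4)  (L[1][0] := 10)
  R2 -= 6*R0 → (0, 2, 6)  (L[2][0] := 6)

L[2][0] = 6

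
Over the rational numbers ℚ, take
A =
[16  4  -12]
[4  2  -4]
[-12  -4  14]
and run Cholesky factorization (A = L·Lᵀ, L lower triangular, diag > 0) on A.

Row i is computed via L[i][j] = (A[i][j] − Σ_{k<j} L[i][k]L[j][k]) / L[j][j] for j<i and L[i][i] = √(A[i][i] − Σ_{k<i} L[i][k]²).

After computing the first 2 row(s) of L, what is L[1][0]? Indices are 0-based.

L[1][0] = 1

Step 1: L[0][0] = √(16) = 4.
  L[1][0] = (4) / L[0][0] = 1.
Step 2: L[1][1] = √(1) = 1.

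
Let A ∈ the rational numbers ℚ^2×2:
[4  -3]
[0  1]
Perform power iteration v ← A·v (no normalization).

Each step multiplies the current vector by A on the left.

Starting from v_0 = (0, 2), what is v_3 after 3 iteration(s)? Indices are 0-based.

v_0 = (0, 2).
v_1 = A·v_0 = (-6, 2).
v_2 = A·v_1 = (-30, 2).
v_3 = A·v_2 = (-126, 2).

v_3 = (-126, 2)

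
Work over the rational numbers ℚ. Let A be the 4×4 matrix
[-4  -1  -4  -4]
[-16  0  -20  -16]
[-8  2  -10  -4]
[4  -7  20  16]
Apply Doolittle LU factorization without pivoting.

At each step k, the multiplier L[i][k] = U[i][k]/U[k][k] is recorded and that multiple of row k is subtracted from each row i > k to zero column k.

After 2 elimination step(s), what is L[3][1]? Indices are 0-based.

L[3][1] = -2

Step 1: pivot at (0,0) is -4.
  row1 ← row1 − (4)·row0  ⇒  L[1][0]=4, U row1=(0, 4, -4, 0)
  row2 ← row2 − (2)·row0  ⇒  L[2][0]=2, U row2=(0, 4, -2, 4)
  row3 ← row3 − (-1)·row0  ⇒  L[3][0]=-1, U row3=(0, -8, 16, 12)
Step 2: pivot at (1,1) is 4.
  row2 ← row2 − (1)·row1  ⇒  L[2][1]=1, U row2=(0, 0, 2, 4)
  row3 ← row3 − (-2)·row1  ⇒  L[3][1]=-2, U row3=(0, 0, 8, 12)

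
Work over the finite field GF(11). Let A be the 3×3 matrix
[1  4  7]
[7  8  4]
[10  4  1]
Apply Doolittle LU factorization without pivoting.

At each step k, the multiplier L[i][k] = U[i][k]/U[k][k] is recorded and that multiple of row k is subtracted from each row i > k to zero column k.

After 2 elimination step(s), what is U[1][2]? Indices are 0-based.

[col 0] pivot 1
  R1 -= 7*R0 → (0, 2, 10)  (L[1][0] := 7)
  R2 -= 10*R0 → (0, 8, 8)  (L[2][0] := 10)
[col 1] pivot 2
  R2 -= 4*R1 → (0, 0, 1)  (L[2][1] := 4)

U[1][2] = 10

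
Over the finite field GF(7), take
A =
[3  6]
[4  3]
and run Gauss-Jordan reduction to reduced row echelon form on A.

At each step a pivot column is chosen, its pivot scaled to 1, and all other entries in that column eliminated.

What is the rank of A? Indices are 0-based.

pivot(0,0)=3: scale R0 → (1, 2)
  clear (1,0): R1 −= (4)R0 → (0, 2)
pivot(1,1)=2: scale R1 → (0, 1)
  clear (0,1): R0 −= (2)R1 → (1, 0)

rank = 2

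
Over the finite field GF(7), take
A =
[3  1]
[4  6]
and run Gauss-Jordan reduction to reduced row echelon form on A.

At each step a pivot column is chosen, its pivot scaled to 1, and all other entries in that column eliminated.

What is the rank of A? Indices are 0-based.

rank = 1

pivot(0,0)=3: scale R0 → (1, 5)
  clear (1,0): R1 −= (4)R0 → (0, 0)
col 1: no nonzero at/below row 1; advance.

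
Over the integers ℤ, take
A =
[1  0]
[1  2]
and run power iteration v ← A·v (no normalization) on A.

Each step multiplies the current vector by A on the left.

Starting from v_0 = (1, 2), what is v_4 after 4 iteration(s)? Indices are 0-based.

v_0 = (1, 2).
v_1 = A·v_0 = (1, 5).
v_2 = A·v_1 = (1, 11).
v_3 = A·v_2 = (1, 23).
v_4 = A·v_3 = (1, 47).

v_4 = (1, 47)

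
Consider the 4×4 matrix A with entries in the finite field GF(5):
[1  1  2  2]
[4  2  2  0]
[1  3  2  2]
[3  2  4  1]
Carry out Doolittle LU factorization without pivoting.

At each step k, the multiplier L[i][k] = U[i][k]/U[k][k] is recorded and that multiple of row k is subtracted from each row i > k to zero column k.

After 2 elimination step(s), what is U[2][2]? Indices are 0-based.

U[2][2] = 4

[col 0] pivot 1
  R1 -= 4*R0 → (0, 3, 4, 2)  (L[1][0] := 4)
  R2 -= 1*R0 → (0, 2, 0, 0)  (L[2][0] := 1)
  R3 -= 3*R0 → (0, 4, 3, 0)  (L[3][0] := 3)
[col 1] pivot 3
  R2 -= 4*R1 → (0, 0, 4, 2)  (L[2][1] := 4)
  R3 -= 3*R1 → (0, 0, 1, 4)  (L[3][1] := 3)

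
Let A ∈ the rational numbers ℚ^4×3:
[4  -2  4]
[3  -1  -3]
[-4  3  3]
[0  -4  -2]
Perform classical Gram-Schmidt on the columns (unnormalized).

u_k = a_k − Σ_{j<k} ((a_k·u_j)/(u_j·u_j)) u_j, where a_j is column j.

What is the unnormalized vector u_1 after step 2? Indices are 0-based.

u_1 = (10/41, 28/41, 31/41, -4)

Step 1: u_0 = a_0 = (4, 3, -4, 0).
Step 2: u_1 = a_1 − (-23/41)·u_0 = (10/41, 28/41, 31/41, -4).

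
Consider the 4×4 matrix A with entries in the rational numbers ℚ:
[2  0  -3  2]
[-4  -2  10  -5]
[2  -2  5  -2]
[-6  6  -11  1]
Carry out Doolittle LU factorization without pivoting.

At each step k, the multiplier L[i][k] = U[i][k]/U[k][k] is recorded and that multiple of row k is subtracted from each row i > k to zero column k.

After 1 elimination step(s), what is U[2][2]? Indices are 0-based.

U[2][2] = 8

k=0: U[0][0]=2
  eliminate (1,0): mult=-2, new row 1: (0, -2, 4, -1); set L[1][0]=-2
  eliminate (2,0): mult=1, new row 2: (0, -2, 8, -4); set L[2][0]=1
  eliminate (3,0): mult=-3, new row 3: (0, 6, -20, 7); set L[3][0]=-3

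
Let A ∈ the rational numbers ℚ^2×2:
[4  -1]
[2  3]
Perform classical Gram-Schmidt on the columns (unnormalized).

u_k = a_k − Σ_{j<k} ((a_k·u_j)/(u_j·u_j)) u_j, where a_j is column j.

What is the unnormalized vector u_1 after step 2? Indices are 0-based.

u_1 = (-7/5, 14/5)

Step 1: u_0 = a_0 = (4, 2).
Step 2: u_1 = a_1 − (1/10)·u_0 = (-7/5, 14/5).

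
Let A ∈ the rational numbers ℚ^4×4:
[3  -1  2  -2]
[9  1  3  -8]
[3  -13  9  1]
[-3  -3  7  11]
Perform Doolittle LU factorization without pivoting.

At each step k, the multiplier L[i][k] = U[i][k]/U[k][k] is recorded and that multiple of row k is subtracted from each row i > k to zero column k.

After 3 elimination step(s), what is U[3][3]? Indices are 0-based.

k=0: U[0][0]=3
  eliminate (1,0): mult=3, new row 1: (0, 4, -3, -2); set L[1][0]=3
  eliminate (2,0): mult=1, new row 2: (0, -12, 7, 3); set L[2][0]=1
  eliminate (3,0): mult=-1, new row 3: (0, -4, 9, 9); set L[3][0]=-1
k=1: U[1][1]=4
  eliminate (2,1): mult=-3, new row 2: (0, 0, -2, -3); set L[2][1]=-3
  eliminate (3,1): mult=-1, new row 3: (0, 0, 6, 7); set L[3][1]=-1
k=2: U[2][2]=-2
  eliminate (3,2): mult=-3, new row 3: (0, 0, 0, -2); set L[3][2]=-3

U[3][3] = -2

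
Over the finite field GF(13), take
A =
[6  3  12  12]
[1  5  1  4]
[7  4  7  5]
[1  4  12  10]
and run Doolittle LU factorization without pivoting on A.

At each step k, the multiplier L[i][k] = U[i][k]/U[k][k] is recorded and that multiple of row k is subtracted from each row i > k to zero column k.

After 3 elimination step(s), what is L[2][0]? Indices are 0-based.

L[2][0] = 12

Step 1: pivot at (0,0) is 6.
  row1 ← row1 − (11)·row0  ⇒  L[1][0]=11, U row1=(0, 11, 12, 2)
  row2 ← row2 − (12)·row0  ⇒  L[2][0]=12, U row2=(0, 7, 6, 4)
  row3 ← row3 − (11)·row0  ⇒  L[3][0]=11, U row3=(0, 10, 10, 8)
Step 2: pivot at (1,1) is 11.
  row2 ← row2 − (3)·row1  ⇒  L[2][1]=3, U row2=(0, 0, 9, 11)
  row3 ← row3 − (8)·row1  ⇒  L[3][1]=8, U row3=(0, 0, 5, 5)
Step 3: pivot at (2,2) is 9.
  row3 ← row3 − (2)·row2  ⇒  L[3][2]=2, U row3=(0, 0, 0, 9)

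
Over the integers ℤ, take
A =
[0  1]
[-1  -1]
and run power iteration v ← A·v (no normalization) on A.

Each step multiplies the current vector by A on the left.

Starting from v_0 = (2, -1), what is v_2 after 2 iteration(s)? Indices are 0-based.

v_0 = (2, -1).
v_1 = A·v_0 = (-1, -1).
v_2 = A·v_1 = (-1, 2).

v_2 = (-1, 2)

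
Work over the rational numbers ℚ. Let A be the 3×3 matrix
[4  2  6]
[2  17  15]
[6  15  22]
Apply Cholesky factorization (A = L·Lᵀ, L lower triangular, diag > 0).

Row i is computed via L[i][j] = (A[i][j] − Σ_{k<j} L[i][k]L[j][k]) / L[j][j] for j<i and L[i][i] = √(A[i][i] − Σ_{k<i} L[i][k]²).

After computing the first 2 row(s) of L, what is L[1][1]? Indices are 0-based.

Step 1: L[0][0] = √(4) = 2.
  L[1][0] = (2) / L[0][0] = 1.
Step 2: L[1][1] = √(16) = 4.

L[1][1] = 4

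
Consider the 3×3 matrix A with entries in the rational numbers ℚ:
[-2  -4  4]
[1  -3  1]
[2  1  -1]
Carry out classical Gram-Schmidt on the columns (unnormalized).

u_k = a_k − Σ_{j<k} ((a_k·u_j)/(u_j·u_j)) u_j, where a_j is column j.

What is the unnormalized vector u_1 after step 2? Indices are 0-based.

Step 1: u_0 = a_0 = (-2, 1, 2).
Step 2: u_1 = a_1 − (7/9)·u_0 = (-22/9, -34/9, -5/9).

u_1 = (-22/9, -34/9, -5/9)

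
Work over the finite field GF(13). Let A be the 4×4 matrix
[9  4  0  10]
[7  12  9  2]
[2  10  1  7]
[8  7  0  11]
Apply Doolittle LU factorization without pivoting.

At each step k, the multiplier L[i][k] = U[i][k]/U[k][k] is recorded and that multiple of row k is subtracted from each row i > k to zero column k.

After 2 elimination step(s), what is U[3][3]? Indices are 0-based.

U[3][3] = 5

k=0: U[0][0]=9
  eliminate (1,0): mult=8, new row 1: (0, 6, 9, 0); set L[1][0]=8
  eliminate (2,0): mult=6, new row 2: (0, 12, 1, 12); set L[2][0]=6
  eliminate (3,0): mult=11, new row 3: (0, 2, 0, 5); set L[3][0]=11
k=1: U[1][1]=6
  eliminate (2,1): mult=2, new row 2: (0, 0, 9, 12); set L[2][1]=2
  eliminate (3,1): mult=9, new row 3: (0, 0, 10, 5); set L[3][1]=9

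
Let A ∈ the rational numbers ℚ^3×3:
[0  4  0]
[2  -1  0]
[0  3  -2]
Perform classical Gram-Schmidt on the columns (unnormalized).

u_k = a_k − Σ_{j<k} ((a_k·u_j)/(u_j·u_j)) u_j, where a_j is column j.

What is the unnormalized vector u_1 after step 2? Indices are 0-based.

Step 1: u_0 = a_0 = (0, 2, 0).
Step 2: u_1 = a_1 − (-1/2)·u_0 = (4, 0, 3).

u_1 = (4, 0, 3)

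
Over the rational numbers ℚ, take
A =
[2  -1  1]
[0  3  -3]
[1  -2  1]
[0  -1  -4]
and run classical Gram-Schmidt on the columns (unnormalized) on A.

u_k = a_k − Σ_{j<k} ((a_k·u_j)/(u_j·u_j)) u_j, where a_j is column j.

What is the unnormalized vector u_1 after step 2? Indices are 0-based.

u_1 = (3/5, 3, -6/5, -1)

Step 1: u_0 = a_0 = (2, 0, 1, 0).
Step 2: u_1 = a_1 − (-4/5)·u_0 = (3/5, 3, -6/5, -1).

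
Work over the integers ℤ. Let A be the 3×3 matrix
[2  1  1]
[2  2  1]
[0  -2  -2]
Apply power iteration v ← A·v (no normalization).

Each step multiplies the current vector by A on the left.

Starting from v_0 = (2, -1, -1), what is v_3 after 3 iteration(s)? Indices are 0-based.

v_3 = (18, 28, 0)

v_0 = (2, -1, -1).
v_1 = A·v_0 = (2, 1, 4).
v_2 = A·v_1 = (9, 10, -10).
v_3 = A·v_2 = (18, 28, 0).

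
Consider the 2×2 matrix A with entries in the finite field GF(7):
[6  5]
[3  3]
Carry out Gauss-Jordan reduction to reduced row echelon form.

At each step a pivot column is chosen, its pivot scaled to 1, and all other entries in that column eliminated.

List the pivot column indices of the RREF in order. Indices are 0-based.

pivot columns: 0, 1

step 1: normalize row 0 (÷6) = (1, 2)
  row 1: subtract 3×row0 = (0, 4)
step 2: normalize row 1 (÷4) = (0, 1)
  row 0: subtract 2×row1 = (1, 0)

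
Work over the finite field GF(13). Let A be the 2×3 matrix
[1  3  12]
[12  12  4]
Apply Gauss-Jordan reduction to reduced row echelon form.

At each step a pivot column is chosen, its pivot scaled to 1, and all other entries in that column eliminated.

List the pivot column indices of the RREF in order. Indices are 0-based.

step 1: normalize row 0 (÷1) = (1, 3, 12)
  row 1: subtract 12×row0 = (0, 2, 3)
step 2: normalize row 1 (÷2) = (0, 1, 8)
  row 0: subtract 3×row1 = (1, 0, 1)

pivot columns: 0, 1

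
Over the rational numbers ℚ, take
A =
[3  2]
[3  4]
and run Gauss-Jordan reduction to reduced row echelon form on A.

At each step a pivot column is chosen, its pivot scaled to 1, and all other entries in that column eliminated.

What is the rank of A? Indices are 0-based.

pivot(0,0)=3: scale R0 → (1, 2/3)
  clear (1,0): R1 −= (3)R0 → (0, 2)
pivot(1,1)=2: scale R1 → (0, 1)
  clear (0,1): R0 −= (2/3)R1 → (1, 0)

rank = 2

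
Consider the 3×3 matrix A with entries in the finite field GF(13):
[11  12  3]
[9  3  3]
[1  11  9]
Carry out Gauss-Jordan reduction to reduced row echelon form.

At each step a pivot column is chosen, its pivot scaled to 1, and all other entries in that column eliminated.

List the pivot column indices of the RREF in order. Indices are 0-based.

pivot columns: 0, 1, 2

pivot(0,0)=11: scale R0 → (1, 7, 5)
  clear (1,0): R1 −= (9)R0 → (0, 5, 10)
  clear (2,0): R2 −= (1)R0 → (0, 4, 4)
pivot(1,1)=5: scale R1 → (0, 1, 2)
  clear (0,1): R0 −= (7)R1 → (1, 0, 4)
  clear (2,1): R2 −= (4)R1 → (0, 0, 9)
pivot(2,2)=9: scale R2 → (0, 0, 1)
  clear (0,2): R0 −= (4)R2 → (1, 0, 0)
  clear (1,2): R1 −= (2)R2 → (0, 1, 0)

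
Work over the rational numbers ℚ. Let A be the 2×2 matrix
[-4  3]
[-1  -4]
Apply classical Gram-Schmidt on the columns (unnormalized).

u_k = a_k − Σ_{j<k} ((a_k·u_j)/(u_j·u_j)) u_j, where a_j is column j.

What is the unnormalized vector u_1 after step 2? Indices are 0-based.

u_1 = (19/17, -76/17)

Step 1: u_0 = a_0 = (-4, -1).
Step 2: u_1 = a_1 − (-8/17)·u_0 = (19/17, -76/17).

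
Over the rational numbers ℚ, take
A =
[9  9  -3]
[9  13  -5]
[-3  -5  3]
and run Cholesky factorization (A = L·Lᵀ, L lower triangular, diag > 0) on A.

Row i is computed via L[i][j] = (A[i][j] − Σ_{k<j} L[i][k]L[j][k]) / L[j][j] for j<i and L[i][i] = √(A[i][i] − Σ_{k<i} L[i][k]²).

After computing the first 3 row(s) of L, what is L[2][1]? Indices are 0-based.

L[2][1] = -1

Step 1: L[0][0] = √(9) = 3.
  L[1][0] = (9) / L[0][0] = 3.
Step 2: L[1][1] = √(4) = 2.
  L[2][0] = (-3) / L[0][0] = -1.
  L[2][1] = (-2) / L[1][1] = -1.
Step 3: L[2][2] = √(1) = 1.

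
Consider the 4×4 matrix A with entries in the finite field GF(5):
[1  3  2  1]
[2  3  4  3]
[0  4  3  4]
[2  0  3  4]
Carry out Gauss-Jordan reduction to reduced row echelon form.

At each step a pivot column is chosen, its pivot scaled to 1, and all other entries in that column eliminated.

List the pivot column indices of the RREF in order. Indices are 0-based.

pivot columns: 0, 1, 2, 3

pivot(0,0)=1: scale R0 → (1, 3, 2, 1)
  clear (1,0): R1 −= (2)R0 → (0, 2, 0, 1)
  clear (3,0): R3 −= (2)R0 → (0, 4, 4, 2)
pivot(1,1)=2: scale R1 → (0, 1, 0, 3)
  clear (0,1): R0 −= (3)R1 → (1, 0, 2, 2)
  clear (2,1): R2 −= (4)R1 → (0, 0, 3, 2)
  clear (3,1): R3 −= (4)R1 → (0, 0, 4, 0)
pivot(2,2)=3: scale R2 → (0, 0, 1, 4)
  clear (0,2): R0 −= (2)R2 → (1, 0, 0, 4)
  clear (3,2): R3 −= (4)R2 → (0, 0, 0, 4)
pivot(3,3)=4: scale R3 → (0, 0, 0, 1)
  clear (0,3): R0 −= (4)R3 → (1, 0, 0, 0)
  clear (1,3): R1 −= (3)R3 → (0, 1, 0, 0)
  clear (2,3): R2 −= (4)R3 → (0, 0, 1, 0)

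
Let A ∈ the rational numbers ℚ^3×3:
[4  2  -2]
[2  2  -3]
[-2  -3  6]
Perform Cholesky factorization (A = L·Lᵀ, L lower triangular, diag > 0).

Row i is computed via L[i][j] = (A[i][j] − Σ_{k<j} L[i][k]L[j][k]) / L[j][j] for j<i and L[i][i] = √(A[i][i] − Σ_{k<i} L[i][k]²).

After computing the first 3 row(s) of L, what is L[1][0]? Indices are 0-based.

L[1][0] = 1

Step 1: L[0][0] = √(4) = 2.
  L[1][0] = (2) / L[0][0] = 1.
Step 2: L[1][1] = √(1) = 1.
  L[2][0] = (-2) / L[0][0] = -1.
  L[2][1] = (-2) / L[1][1] = -2.
Step 3: L[2][2] = √(1) = 1.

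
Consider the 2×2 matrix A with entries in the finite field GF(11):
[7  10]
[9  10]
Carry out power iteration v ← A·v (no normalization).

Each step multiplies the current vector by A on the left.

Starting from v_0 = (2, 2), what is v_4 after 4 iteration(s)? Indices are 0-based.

v_4 = (1, 10)

v_0 = (2, 2).
v_1 = A·v_0 = (1, 5).
v_2 = A·v_1 = (2, 4).
v_3 = A·v_2 = (10, 3).
v_4 = A·v_3 = (1, 10).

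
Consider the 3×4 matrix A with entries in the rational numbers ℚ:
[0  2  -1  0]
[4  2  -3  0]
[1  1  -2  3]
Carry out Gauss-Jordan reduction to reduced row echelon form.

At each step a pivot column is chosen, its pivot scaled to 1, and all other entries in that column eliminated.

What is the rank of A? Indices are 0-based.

step 1: exchange rows 0,1
step 1: normalize row 0 (÷4) = (1, 1/2, -3/4, 0)
  row 2: subtract 1×row0 = (0, 1/2, -5/4, 3)
step 2: normalize row 1 (÷2) = (0, 1, -1/2, 0)
  row 0: subtract 1/2×row1 = (1, 0, -1/2, 0)
  row 2: subtract 1/2×row1 = (0, 0, -1, 3)
step 3: normalize row 2 (÷-1) = (0, 0, 1, -3)
  row 0: subtract -1/2×row2 = (1, 0, 0, -3/2)
  row 1: subtract -1/2×row2 = (0, 1, 0, -3/2)

rank = 3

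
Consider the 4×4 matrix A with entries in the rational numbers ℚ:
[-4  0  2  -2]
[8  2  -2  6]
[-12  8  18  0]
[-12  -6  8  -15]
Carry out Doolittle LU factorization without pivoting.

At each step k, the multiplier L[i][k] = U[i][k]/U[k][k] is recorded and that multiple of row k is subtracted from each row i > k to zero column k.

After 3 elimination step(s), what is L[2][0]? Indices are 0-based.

L[2][0] = 3

k=0: U[0][0]=-4
  eliminate (1,0): mult=-2, new row 1: (0, 2, 2, 2); set L[1][0]=-2
  eliminate (2,0): mult=3, new row 2: (0, 8, 12, 6); set L[2][0]=3
  eliminate (3,0): mult=3, new row 3: (0, -6, 2, -9); set L[3][0]=3
k=1: U[1][1]=2
  eliminate (2,1): mult=4, new row 2: (0, 0, 4, -2); set L[2][1]=4
  eliminate (3,1): mult=-3, new row 3: (0, 0, 8, -3); set L[3][1]=-3
k=2: U[2][2]=4
  eliminate (3,2): mult=2, new row 3: (0, 0, 0, 1); set L[3][2]=2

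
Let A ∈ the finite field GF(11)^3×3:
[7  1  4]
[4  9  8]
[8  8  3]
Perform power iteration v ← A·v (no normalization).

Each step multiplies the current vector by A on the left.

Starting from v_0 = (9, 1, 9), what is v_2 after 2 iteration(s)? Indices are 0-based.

v_2 = (2, 10, 0)

v_0 = (9, 1, 9).
v_1 = A·v_0 = (1, 7, 8).
v_2 = A·v_1 = (2, 10, 0).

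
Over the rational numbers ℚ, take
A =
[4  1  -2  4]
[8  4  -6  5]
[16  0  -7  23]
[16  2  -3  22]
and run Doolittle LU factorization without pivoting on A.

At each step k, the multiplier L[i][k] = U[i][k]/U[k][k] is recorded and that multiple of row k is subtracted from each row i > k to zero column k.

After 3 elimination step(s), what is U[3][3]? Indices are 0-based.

U[3][3] = 4

[col 0] pivot 4
  R1 -= 2*R0 → (0, 2, -2, -3)  (L[1][0] := 2)
  R2 -= 4*R0 → (0, -4, 1, 7)  (L[2][0] := 4)
  R3 -= 4*R0 → (0, -2, 5, 6)  (L[3][0] := 4)
[col 1] pivot 2
  R2 -= -2*R1 → (0, 0, -3, 1)  (L[2][1] := -2)
  R3 -= -1*R1 → (0, 0, 3, 3)  (L[3][1] := -1)
[col 2] pivot -3
  R3 -= -1*R2 → (0, 0, 0, 4)  (L[3][2] := -1)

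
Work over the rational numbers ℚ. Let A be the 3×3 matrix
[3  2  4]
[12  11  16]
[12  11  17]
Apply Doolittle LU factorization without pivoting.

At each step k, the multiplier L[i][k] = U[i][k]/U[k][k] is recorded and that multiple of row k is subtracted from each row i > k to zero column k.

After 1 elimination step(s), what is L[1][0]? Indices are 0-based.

L[1][0] = 4

[col 0] pivot 3
  R1 -= 4*R0 → (0, 3, 0)  (L[1][0] := 4)
  R2 -= 4*R0 → (0, 3, 1)  (L[2][0] := 4)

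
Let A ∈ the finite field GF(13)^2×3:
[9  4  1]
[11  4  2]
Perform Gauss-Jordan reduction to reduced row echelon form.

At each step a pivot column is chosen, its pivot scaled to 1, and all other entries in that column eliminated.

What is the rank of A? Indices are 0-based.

[1] R0 /= 9  ⇒  (1, 12, 3)
     R1 -= 11·R0  ⇒  (0, 2, 8)
[2] R1 /= 2  ⇒  (0, 1, 4)
     R0 -= 12·R1  ⇒  (1, 0, 7)

rank = 2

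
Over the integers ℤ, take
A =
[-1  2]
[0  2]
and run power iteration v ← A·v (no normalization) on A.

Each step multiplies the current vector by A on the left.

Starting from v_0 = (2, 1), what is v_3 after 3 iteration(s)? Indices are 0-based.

v_0 = (2, 1).
v_1 = A·v_0 = (0, 2).
v_2 = A·v_1 = (4, 4).
v_3 = A·v_2 = (4, 8).

v_3 = (4, 8)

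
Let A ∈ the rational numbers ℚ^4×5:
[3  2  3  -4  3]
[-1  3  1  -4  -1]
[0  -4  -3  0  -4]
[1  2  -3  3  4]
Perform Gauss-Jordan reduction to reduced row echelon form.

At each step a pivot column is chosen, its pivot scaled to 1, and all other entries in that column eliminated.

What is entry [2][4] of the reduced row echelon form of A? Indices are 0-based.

[1] R0 /= 3  ⇒  (1, 2/3, 1, -4/3, 1)
     R1 -= -1·R0  ⇒  (0, 11/3, 2, -16/3, 0)
     R3 -= 1·R0  ⇒  (0, 4/3, -4, 13/3, 3)
[2] R1 /= 11/3  ⇒  (0, 1, 6/11, -16/11, 0)
     R0 -= 2/3·R1  ⇒  (1, 0, 7/11, -4/11, 1)
     R2 -= -4·R1  ⇒  (0, 0, -9/11, -64/11, -4)
     R3 -= 4/3·R1  ⇒  (0, 0, -52/11, 69/11, 3)
[3] R2 /= -9/11  ⇒  (0, 0, 1, 64/9, 44/9)
     R0 -= 7/11·R2  ⇒  (1, 0, 0, -44/9, -19/9)
     R1 -= 6/11·R2  ⇒  (0, 1, 0, -16/3, -8/3)
     R3 -= -52/11·R2  ⇒  (0, 0, 0, 359/9, 235/9)
[4] R3 /= 359/9  ⇒  (0, 0, 0, 1, 235/359)
     R0 -= -44/9·R3  ⇒  (1, 0, 0, 0, 391/359)
     R1 -= -16/3·R3  ⇒  (0, 1, 0, 0, 296/359)
     R2 -= 64/9·R3  ⇒  (0, 0, 1, 0, 84/359)

M[2][4] = 84/359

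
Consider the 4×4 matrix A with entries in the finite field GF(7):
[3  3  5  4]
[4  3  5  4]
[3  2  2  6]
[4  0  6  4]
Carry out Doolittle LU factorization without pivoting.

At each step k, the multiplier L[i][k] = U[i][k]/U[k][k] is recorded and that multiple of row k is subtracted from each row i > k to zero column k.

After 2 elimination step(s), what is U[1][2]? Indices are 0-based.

U[1][2] = 3

k=0: U[0][0]=3
  eliminate (1,0): mult=6, new row 1: (0, 6, 3, 1); set L[1][0]=6
  eliminate (2,0): mult=1, new row 2: (0, 6, 4, 2); set L[2][0]=1
  eliminate (3,0): mult=6, new row 3: (0, 3, 4, 1); set L[3][0]=6
k=1: U[1][1]=6
  eliminate (2,1): mult=1, new row 2: (0, 0, 1, 1); set L[2][1]=1
  eliminate (3,1): mult=4, new row 3: (0, 0, 6, 4); set L[3][1]=4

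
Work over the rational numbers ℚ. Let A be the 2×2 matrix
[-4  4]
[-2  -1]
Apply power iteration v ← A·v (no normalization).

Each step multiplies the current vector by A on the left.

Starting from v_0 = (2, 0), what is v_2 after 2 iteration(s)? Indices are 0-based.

v_2 = (16, 20)

v_0 = (2, 0).
v_1 = A·v_0 = (-8, -4).
v_2 = A·v_1 = (16, 20).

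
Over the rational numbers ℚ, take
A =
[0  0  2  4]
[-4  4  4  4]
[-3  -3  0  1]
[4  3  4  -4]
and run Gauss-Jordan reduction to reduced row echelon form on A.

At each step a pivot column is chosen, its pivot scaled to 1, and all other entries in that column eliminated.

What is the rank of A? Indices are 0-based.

rank = 4

step 1: exchange rows 0,1
step 1: normalize row 0 (÷-4) = (1, -1, -1, -1)
  row 2: subtract -3×row0 = (0, -6, -3, -2)
  row 3: subtract 4×row0 = (0, 7, 8, 0)
step 2: exchange rows 1,2
step 2: normalize row 1 (÷-6) = (0, 1, 1/2, 1/3)
  row 0: subtract -1×row1 = (1, 0, -1/2, -2/3)
  row 3: subtract 7×row1 = (0, 0, 9/2, -7/3)
step 3: normalize row 2 (÷2) = (0, 0, 1, 2)
  row 0: subtract -1/2×row2 = (1, 0, 0, 1/3)
  row 1: subtract 1/2×row2 = (0, 1, 0, -2/3)
  row 3: subtract 9/2×row2 = (0, 0, 0, -34/3)
step 4: normalize row 3 (÷-34/3) = (0, 0, 0, 1)
  row 0: subtract 1/3×row3 = (1, 0, 0, 0)
  row 1: subtract -2/3×row3 = (0, 1, 0, 0)
  row 2: subtract 2×row3 = (0, 0, 1, 0)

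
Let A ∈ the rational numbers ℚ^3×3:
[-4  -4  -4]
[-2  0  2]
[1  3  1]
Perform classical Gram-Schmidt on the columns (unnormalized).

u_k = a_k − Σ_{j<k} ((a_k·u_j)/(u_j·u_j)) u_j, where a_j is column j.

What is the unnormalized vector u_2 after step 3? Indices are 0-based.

u_2 = (-48/41, 64/41, -64/41)

Step 1: u_0 = a_0 = (-4, -2, 1).
Step 2: u_1 = a_1 − (19/21)·u_0 = (-8/21, 38/21, 44/21).
Step 3: u_2 = a_2 − (13/21)·u_0 − (38/41)·u_1 = (-48/41, 64/41, -64/41).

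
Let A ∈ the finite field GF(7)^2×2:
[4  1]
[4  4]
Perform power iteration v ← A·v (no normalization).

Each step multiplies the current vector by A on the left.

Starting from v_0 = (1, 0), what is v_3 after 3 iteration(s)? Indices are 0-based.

v_3 = (0, 5)

v_0 = (1, 0).
v_1 = A·v_0 = (4, 4).
v_2 = A·v_1 = (6, 4).
v_3 = A·v_2 = (0, 5).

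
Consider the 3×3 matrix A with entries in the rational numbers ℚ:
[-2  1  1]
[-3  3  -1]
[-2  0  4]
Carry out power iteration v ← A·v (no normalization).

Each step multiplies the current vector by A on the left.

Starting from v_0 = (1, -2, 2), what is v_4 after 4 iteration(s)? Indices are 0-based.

v_4 = (-4, -477, 462)

v_0 = (1, -2, 2).
v_1 = A·v_0 = (-2, -11, 6).
v_2 = A·v_1 = (-1, -33, 28).
v_3 = A·v_2 = (-3, -124, 114).
v_4 = A·v_3 = (-4, -477, 462).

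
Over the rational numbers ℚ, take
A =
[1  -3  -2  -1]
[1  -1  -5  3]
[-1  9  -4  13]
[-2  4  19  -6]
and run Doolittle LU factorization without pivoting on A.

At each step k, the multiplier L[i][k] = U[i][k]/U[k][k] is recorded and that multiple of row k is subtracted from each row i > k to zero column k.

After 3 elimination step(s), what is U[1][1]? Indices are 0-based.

U[1][1] = 2

k=0: U[0][0]=1
  eliminate (1,0): mult=1, new row 1: (0, 2, -3, 4); set L[1][0]=1
  eliminate (2,0): mult=-1, new row 2: (0, 6, -6, 12); set L[2][0]=-1
  eliminate (3,0): mult=-2, new row 3: (0, -2, 15, -8); set L[3][0]=-2
k=1: U[1][1]=2
  eliminate (2,1): mult=3, new row 2: (0, 0, 3, 0); set L[2][1]=3
  eliminate (3,1): mult=-1, new row 3: (0, 0, 12, -4); set L[3][1]=-1
k=2: U[2][2]=3
  eliminate (3,2): mult=4, new row 3: (0, 0, 0, -4); set L[3][2]=4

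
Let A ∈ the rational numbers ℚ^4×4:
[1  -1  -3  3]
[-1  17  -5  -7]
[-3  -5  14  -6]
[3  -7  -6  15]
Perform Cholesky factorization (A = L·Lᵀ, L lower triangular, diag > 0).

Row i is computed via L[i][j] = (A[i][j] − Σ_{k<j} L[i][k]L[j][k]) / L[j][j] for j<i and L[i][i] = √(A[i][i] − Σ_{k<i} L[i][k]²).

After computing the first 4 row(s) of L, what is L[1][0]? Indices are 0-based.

L[1][0] = -1

Step 1: L[0][0] = √(1) = 1.
  L[1][0] = (-1) / L[0][0] = -1.
Step 2: L[1][1] = √(16) = 4.
  L[2][0] = (-3) / L[0][0] = -3.
  L[2][1] = (-8) / L[1][1] = -2.
Step 3: L[2][2] = √(1) = 1.
  L[3][0] = (3) / L[0][0] = 3.
  L[3][1] = (-4) / L[1][1] = -1.
  L[3][2] = (1) / L[2][2] = 1.
Step 4: L[3][3] = √(4) = 2.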